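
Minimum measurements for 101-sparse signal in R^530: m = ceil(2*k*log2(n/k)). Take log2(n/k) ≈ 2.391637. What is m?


log2(n/k) = log2(530/101) ≈ 2.391637.
2*k*log2(n/k) ≈ 2*101*2.391637 = 483.110674.
m = ceil(483.110674) = 484.

484


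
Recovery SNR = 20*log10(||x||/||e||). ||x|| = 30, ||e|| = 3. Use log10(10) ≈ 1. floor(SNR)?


||x||/||e|| = 30/3 = 10.
log10(10) ≈ 1.
20*log10(||x||/||e||) ≈ 20*1 = 20.
floor(20) = 20.

20


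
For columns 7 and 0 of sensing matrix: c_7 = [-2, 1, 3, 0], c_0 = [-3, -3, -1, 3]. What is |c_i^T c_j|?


Inner product: -2*-3 + 1*-3 + 3*-1 + 0*3
Products: [6, -3, -3, 0]
Sum = 0.
|dot| = 0.

0


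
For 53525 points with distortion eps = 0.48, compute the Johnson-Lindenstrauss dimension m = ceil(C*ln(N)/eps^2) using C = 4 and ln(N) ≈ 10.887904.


ln(53525) ≈ 10.887904.
eps^2 = 0.48^2 = 0.2304.
C*ln(N)/eps^2 ≈ 4*10.887904/0.2304 ≈ 189.0261.
m = ceil(189.0261) = 190.

190


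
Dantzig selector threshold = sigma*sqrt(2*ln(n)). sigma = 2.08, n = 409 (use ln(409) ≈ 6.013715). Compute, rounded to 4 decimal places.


ln(409) ≈ 6.013715.
2*ln(n) ≈ 12.02743.
sqrt(2*ln(n)) ≈ sqrt(12.02743) ≈ 3.468059.
threshold ≈ 2.08*3.468059 = 7.21356272 ≈ 7.2136.

7.2136


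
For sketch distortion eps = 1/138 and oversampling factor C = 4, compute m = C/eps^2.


1/eps = 138.
(1/eps)^2 = 19044.
m = 4*19044 = 76176.

76176


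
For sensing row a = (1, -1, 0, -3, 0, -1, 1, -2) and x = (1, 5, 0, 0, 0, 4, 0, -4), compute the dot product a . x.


Non-zero terms: ['1*1', '-1*5', '-1*4', '-2*-4']
Products: [1, -5, -4, 8]
y = sum = 0.

0


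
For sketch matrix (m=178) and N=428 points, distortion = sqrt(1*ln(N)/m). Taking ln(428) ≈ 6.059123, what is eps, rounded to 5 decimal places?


ln(428) ≈ 6.059123.
1*ln(N)/m ≈ 1*6.059123/178 ≈ 0.03404002.
eps = sqrt(0.03404002) ≈ 0.1844994 ≈ 0.18450.

0.18450


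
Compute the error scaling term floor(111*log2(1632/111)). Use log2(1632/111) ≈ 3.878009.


log2(n/k) = log2(1632/111) ≈ 3.878009.
k*log2(n/k) ≈ 111*3.878009 = 430.458999.
floor(430.458999) = 430.

430


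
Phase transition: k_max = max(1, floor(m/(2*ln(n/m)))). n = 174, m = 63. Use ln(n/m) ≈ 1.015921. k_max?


n/m = 174/63 = 58/21.
ln(n/m) ≈ 1.015921.
2*ln(n/m) ≈ 2.031842.
m/(2*ln(n/m)) ≈ 63/2.031842 ≈ 31.0063.
floor = 31.
k_max = max(1, 31) = 31.

31


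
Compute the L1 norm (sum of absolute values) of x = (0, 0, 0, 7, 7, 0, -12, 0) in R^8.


Non-zero entries: [(3, 7), (4, 7), (6, -12)]
Absolute values: [7, 7, 12]
||x||_1 = sum = 26.

26


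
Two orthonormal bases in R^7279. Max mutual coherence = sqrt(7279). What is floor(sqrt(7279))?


85^2 = 7225 <= 7279 < 7396 = 86^2, so 85 <= sqrt(7279) < 86.
floor(sqrt(7279)) = 85.

85


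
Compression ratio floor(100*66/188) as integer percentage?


100*m/n = 100*66/188 ≈ 35.1064.
floor = 35.

35


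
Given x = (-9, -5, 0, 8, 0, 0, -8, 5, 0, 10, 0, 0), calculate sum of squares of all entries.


Non-zero entries: [(0, -9), (1, -5), (3, 8), (6, -8), (7, 5), (9, 10)]
Squares: [81, 25, 64, 64, 25, 100]
||x||_2^2 = sum = 359.

359


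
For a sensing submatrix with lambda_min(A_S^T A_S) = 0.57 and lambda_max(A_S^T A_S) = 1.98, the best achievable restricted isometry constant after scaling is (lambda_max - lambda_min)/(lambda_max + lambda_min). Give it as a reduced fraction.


lambda_max - lambda_min = 1.98 - 0.57 = 1.41.
lambda_max + lambda_min = 1.98 + 0.57 = 2.55.
delta = 1.41/2.55 = 141/255 = 47/85.

47/85


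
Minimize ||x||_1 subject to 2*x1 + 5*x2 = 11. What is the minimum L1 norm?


Axis intercepts:
  x1 = 11/2, x2 = 0: L1 = 11/2
  x1 = 0, x2 = 11/5: L1 = 11/5
x* = (0, 11/5)
||x*||_1 = 11/5.

11/5


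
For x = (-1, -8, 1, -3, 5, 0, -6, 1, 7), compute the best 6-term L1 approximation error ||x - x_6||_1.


Sorted |x_i| descending: [8, 7, 6, 5, 3, 1, 1, 1, 0]
Keep top 6: [8, 7, 6, 5, 3, 1]
Tail entries: [1, 1, 0]
L1 error = sum of tail = 2.

2


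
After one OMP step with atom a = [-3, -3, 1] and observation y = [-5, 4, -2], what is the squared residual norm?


a^T a = 19.
a^T y = 1.
coeff = 1/19 = 1/19.
||r||^2 = 854/19.

854/19


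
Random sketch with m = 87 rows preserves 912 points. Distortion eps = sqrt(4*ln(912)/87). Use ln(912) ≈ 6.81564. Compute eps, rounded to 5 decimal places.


ln(912) ≈ 6.81564.
4*ln(N)/m ≈ 4*6.81564/87 ≈ 0.31336276.
eps = sqrt(0.31336276) ≈ 0.5597881 ≈ 0.55979.

0.55979


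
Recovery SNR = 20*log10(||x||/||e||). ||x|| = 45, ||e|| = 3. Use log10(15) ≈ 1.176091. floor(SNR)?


||x||/||e|| = 45/3 = 15.
log10(15) ≈ 1.176091.
20*log10(||x||/||e||) ≈ 20*1.176091 = 23.52182.
floor(23.52182) = 23.

23


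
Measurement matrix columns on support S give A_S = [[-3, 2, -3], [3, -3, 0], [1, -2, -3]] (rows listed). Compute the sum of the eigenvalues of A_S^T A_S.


Sum of eigenvalues of A_S^T A_S = trace(A_S^T A_S) = sum of squared column norms of A_S.
A_S^T A_S diagonal: [19, 17, 18].
trace = 19 + 17 + 18 = 54.

54


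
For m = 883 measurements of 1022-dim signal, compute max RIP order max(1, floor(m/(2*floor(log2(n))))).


floor(log2(1022)) = 9.
2*9 = 18.
m/(2*floor(log2(n))) = 883/18 ≈ 49.0556.
floor = 49.
k = max(1, 49) = 49.

49


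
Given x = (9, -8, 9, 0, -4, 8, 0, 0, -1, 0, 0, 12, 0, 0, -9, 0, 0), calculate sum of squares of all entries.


Non-zero entries: [(0, 9), (1, -8), (2, 9), (4, -4), (5, 8), (8, -1), (11, 12), (14, -9)]
Squares: [81, 64, 81, 16, 64, 1, 144, 81]
||x||_2^2 = sum = 532.

532


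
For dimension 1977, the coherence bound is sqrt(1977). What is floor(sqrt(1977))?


44^2 = 1936 <= 1977 < 2025 = 45^2, so 44 <= sqrt(1977) < 45.
floor(sqrt(1977)) = 44.

44


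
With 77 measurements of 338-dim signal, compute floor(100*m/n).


100*m/n = 100*77/338 ≈ 22.7811.
floor = 22.

22


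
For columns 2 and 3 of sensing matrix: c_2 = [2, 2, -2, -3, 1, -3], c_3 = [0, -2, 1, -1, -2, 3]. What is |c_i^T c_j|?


Inner product: 2*0 + 2*-2 + -2*1 + -3*-1 + 1*-2 + -3*3
Products: [0, -4, -2, 3, -2, -9]
Sum = -14.
|dot| = 14.

14


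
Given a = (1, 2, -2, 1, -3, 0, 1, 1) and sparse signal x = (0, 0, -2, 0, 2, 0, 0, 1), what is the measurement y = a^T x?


Non-zero terms: ['-2*-2', '-3*2', '1*1']
Products: [4, -6, 1]
y = sum = -1.

-1


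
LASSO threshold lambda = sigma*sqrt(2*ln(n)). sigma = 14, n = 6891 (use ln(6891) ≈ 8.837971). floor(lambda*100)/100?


ln(6891) ≈ 8.837971.
2*ln(n) ≈ 17.675942.
sqrt(2*ln(n)) ≈ sqrt(17.675942) ≈ 4.204277.
lambda ≈ 14*4.204277 = 58.859878.
floor(lambda*100)/100 = 58.85.

58.85


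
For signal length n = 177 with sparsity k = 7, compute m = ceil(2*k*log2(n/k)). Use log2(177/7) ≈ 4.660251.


log2(n/k) = log2(177/7) ≈ 4.660251.
2*k*log2(n/k) ≈ 2*7*4.660251 = 65.243514.
m = ceil(65.243514) = 66.

66


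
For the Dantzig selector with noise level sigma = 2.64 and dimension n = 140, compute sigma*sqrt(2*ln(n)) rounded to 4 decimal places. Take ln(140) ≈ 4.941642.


ln(140) ≈ 4.941642.
2*ln(n) ≈ 9.883284.
sqrt(2*ln(n)) ≈ sqrt(9.883284) ≈ 3.143769.
threshold ≈ 2.64*3.143769 = 8.29955016 ≈ 8.2996.

8.2996


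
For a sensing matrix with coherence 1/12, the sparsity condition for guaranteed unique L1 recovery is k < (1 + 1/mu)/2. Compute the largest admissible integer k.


1/mu = 12.
1 + 1/mu = 13.
(1 + 1/mu)/2 = 6.5 is not an integer, so k_max = floor(6.5) = 6.

6


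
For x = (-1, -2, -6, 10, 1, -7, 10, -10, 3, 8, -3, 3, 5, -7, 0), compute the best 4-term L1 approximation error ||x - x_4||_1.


Sorted |x_i| descending: [10, 10, 10, 8, 7, 7, 6, 5, 3, 3, 3, 2, 1, 1, 0]
Keep top 4: [10, 10, 10, 8]
Tail entries: [7, 7, 6, 5, 3, 3, 3, 2, 1, 1, 0]
L1 error = sum of tail = 38.

38


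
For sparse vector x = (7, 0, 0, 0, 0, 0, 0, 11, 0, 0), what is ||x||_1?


Non-zero entries: [(0, 7), (7, 11)]
Absolute values: [7, 11]
||x||_1 = sum = 18.

18


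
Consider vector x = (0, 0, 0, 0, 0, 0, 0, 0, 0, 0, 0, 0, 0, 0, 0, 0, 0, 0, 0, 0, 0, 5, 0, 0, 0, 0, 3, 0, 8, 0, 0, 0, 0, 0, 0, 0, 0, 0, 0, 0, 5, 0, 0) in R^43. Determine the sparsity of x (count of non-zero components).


Non-zero positions: [21, 26, 28, 40].
Sparsity = 4.

4


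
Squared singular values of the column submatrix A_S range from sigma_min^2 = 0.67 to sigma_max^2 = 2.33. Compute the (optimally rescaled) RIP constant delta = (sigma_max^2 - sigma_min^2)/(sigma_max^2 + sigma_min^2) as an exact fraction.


lambda_max - lambda_min = 2.33 - 0.67 = 1.66.
lambda_max + lambda_min = 2.33 + 0.67 = 3.00.
delta = 1.66/3.00 = 166/300 = 83/150.

83/150


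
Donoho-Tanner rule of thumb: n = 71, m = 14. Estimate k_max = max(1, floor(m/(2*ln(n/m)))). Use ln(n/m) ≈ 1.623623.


n/m = 71/14.
ln(n/m) ≈ 1.623623.
2*ln(n/m) ≈ 3.247246.
m/(2*ln(n/m)) ≈ 14/3.247246 ≈ 4.3113.
floor = 4.
k_max = max(1, 4) = 4.

4


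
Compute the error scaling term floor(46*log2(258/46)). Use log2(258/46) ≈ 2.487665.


log2(n/k) = log2(258/46) ≈ 2.487665.
k*log2(n/k) ≈ 46*2.487665 = 114.43259.
floor(114.43259) = 114.

114


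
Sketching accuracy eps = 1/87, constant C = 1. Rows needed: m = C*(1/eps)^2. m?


1/eps = 87.
(1/eps)^2 = 7569.
m = 1*7569 = 7569.

7569


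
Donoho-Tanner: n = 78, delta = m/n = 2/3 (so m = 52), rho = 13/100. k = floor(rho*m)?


m = 2/3*78 = 52.
rho = 13/100.
rho*m = 13/100*52 = 6.76.
k = floor(6.76) = 6.

6


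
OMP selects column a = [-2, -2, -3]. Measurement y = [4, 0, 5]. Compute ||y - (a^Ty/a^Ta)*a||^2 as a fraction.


a^T a = 17.
a^T y = -23.
coeff = -23/17 = -23/17.
||r||^2 = 168/17.

168/17


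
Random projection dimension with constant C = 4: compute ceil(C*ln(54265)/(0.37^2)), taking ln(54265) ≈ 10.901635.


ln(54265) ≈ 10.901635.
eps^2 = 0.37^2 = 0.1369.
C*ln(N)/eps^2 ≈ 4*10.901635/0.1369 ≈ 318.5284.
m = ceil(318.5284) = 319.

319


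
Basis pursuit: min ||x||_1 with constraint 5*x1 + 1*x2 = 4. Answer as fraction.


Axis intercepts:
  x1 = 4/5, x2 = 0: L1 = 4/5
  x1 = 0, x2 = 4: L1 = 4
x* = (4/5, 0)
||x*||_1 = 4/5.

4/5


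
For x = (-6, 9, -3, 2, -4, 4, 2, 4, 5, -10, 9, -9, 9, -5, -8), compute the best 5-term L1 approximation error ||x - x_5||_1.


Sorted |x_i| descending: [10, 9, 9, 9, 9, 8, 6, 5, 5, 4, 4, 4, 3, 2, 2]
Keep top 5: [10, 9, 9, 9, 9]
Tail entries: [8, 6, 5, 5, 4, 4, 4, 3, 2, 2]
L1 error = sum of tail = 43.

43


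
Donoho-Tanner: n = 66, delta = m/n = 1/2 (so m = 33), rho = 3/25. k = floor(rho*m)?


m = 1/2*66 = 33.
rho = 3/25.
rho*m = 3/25*33 = 3.96.
k = floor(3.96) = 3.

3


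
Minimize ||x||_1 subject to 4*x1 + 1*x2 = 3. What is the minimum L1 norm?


Axis intercepts:
  x1 = 3/4, x2 = 0: L1 = 3/4
  x1 = 0, x2 = 3: L1 = 3
x* = (3/4, 0)
||x*||_1 = 3/4.

3/4


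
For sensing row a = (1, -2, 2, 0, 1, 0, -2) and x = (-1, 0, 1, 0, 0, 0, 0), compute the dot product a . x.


Non-zero terms: ['1*-1', '2*1']
Products: [-1, 2]
y = sum = 1.

1


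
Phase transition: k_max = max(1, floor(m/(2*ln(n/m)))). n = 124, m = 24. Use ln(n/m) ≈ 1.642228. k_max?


n/m = 124/24 = 31/6.
ln(n/m) ≈ 1.642228.
2*ln(n/m) ≈ 3.284456.
m/(2*ln(n/m)) ≈ 24/3.284456 ≈ 7.3071.
floor = 7.
k_max = max(1, 7) = 7.

7


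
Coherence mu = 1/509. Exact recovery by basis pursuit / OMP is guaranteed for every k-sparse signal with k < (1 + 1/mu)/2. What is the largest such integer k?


1/mu = 509.
1 + 1/mu = 510.
(1 + 1/mu)/2 = 255 is an integer and the inequality is strict, so k_max = 255 - 1 = 254.

254


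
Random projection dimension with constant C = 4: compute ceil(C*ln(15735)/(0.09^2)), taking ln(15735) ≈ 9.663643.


ln(15735) ≈ 9.663643.
eps^2 = 0.09^2 = 0.0081.
C*ln(N)/eps^2 ≈ 4*9.663643/0.0081 ≈ 4772.1694.
m = ceil(4772.1694) = 4773.

4773


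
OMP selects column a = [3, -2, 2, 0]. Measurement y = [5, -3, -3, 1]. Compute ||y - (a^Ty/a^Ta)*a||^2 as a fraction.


a^T a = 17.
a^T y = 15.
coeff = 15/17 = 15/17.
||r||^2 = 523/17.

523/17


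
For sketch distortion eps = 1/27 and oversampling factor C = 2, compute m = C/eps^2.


1/eps = 27.
(1/eps)^2 = 729.
m = 2*729 = 1458.

1458


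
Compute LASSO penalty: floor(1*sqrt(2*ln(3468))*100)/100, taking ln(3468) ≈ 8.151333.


ln(3468) ≈ 8.151333.
2*ln(n) ≈ 16.302666.
sqrt(2*ln(n)) ≈ sqrt(16.302666) ≈ 4.037656.
lambda ≈ 1*4.037656 = 4.037656.
floor(lambda*100)/100 = 4.03.

4.03


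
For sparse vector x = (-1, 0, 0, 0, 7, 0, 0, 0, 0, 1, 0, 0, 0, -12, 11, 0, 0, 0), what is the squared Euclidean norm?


Non-zero entries: [(0, -1), (4, 7), (9, 1), (13, -12), (14, 11)]
Squares: [1, 49, 1, 144, 121]
||x||_2^2 = sum = 316.

316


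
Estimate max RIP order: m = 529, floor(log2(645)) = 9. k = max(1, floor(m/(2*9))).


floor(log2(645)) = 9.
2*9 = 18.
m/(2*floor(log2(n))) = 529/18 ≈ 29.3889.
floor = 29.
k = max(1, 29) = 29.

29


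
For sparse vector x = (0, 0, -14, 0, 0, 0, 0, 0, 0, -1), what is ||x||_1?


Non-zero entries: [(2, -14), (9, -1)]
Absolute values: [14, 1]
||x||_1 = sum = 15.

15


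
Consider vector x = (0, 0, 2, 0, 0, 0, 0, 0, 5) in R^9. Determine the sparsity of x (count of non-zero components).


Non-zero positions: [2, 8].
Sparsity = 2.

2


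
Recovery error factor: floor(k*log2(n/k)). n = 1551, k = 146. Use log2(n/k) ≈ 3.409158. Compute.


log2(n/k) = log2(1551/146) ≈ 3.409158.
k*log2(n/k) ≈ 146*3.409158 = 497.737068.
floor(497.737068) = 497.

497


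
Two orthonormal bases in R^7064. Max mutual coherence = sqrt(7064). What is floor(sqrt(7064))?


84^2 = 7056 <= 7064 < 7225 = 85^2, so 84 <= sqrt(7064) < 85.
floor(sqrt(7064)) = 84.

84


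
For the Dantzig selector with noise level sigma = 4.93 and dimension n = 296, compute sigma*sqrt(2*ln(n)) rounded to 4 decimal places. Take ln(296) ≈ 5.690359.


ln(296) ≈ 5.690359.
2*ln(n) ≈ 11.380718.
sqrt(2*ln(n)) ≈ sqrt(11.380718) ≈ 3.373532.
threshold ≈ 4.93*3.373532 = 16.63151276 ≈ 16.6315.

16.6315


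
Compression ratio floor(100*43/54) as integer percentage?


100*m/n = 100*43/54 ≈ 79.6296.
floor = 79.

79


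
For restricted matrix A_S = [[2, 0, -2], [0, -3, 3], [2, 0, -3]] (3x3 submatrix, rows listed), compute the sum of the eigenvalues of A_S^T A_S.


Sum of eigenvalues of A_S^T A_S = trace(A_S^T A_S) = sum of squared column norms of A_S.
A_S^T A_S diagonal: [8, 9, 22].
trace = 8 + 9 + 22 = 39.

39


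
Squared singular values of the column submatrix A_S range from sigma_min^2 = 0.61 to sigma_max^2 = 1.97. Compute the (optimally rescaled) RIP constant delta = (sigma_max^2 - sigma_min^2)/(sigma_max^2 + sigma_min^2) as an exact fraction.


lambda_max - lambda_min = 1.97 - 0.61 = 1.36.
lambda_max + lambda_min = 1.97 + 0.61 = 2.58.
delta = 1.36/2.58 = 136/258 = 68/129.

68/129


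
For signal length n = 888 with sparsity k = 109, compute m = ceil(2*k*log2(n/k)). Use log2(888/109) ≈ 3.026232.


log2(n/k) = log2(888/109) ≈ 3.026232.
2*k*log2(n/k) ≈ 2*109*3.026232 = 659.718576.
m = ceil(659.718576) = 660.

660


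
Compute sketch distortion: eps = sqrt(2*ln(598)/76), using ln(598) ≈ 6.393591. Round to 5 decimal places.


ln(598) ≈ 6.393591.
2*ln(N)/m ≈ 2*6.393591/76 ≈ 0.16825239.
eps = sqrt(0.16825239) ≈ 0.4101858 ≈ 0.41019.

0.41019


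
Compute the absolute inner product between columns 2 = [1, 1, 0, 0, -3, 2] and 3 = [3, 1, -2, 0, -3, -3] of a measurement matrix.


Inner product: 1*3 + 1*1 + 0*-2 + 0*0 + -3*-3 + 2*-3
Products: [3, 1, 0, 0, 9, -6]
Sum = 7.
|dot| = 7.

7


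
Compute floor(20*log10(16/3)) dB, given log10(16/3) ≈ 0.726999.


||x||/||e|| = 16/3.
log10(16/3) ≈ 0.726999.
20*log10(||x||/||e||) ≈ 20*0.726999 = 14.53998.
floor(14.53998) = 14.

14


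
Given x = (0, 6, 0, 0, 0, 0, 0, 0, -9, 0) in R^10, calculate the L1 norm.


Non-zero entries: [(1, 6), (8, -9)]
Absolute values: [6, 9]
||x||_1 = sum = 15.

15


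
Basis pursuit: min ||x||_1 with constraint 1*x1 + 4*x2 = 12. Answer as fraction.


Axis intercepts:
  x1 = 12, x2 = 0: L1 = 12
  x1 = 0, x2 = 3: L1 = 3
x* = (0, 3)
||x*||_1 = 3.

3


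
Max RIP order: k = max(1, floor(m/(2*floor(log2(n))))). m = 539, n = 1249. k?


floor(log2(1249)) = 10.
2*10 = 20.
m/(2*floor(log2(n))) = 539/20 ≈ 26.95.
floor = 26.
k = max(1, 26) = 26.

26


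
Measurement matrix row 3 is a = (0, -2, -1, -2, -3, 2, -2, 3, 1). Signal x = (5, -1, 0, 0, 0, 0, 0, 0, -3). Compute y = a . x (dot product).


Non-zero terms: ['0*5', '-2*-1', '1*-3']
Products: [0, 2, -3]
y = sum = -1.

-1


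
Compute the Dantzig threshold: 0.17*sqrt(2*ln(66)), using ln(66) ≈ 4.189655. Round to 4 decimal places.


ln(66) ≈ 4.189655.
2*ln(n) ≈ 8.37931.
sqrt(2*ln(n)) ≈ sqrt(8.37931) ≈ 2.894704.
threshold ≈ 0.17*2.894704 = 0.49209968 ≈ 0.4921.

0.4921


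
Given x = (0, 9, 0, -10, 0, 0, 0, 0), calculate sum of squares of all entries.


Non-zero entries: [(1, 9), (3, -10)]
Squares: [81, 100]
||x||_2^2 = sum = 181.

181


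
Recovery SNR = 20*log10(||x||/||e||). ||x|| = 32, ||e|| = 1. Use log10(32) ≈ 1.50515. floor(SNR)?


||x||/||e|| = 32/1 = 32.
log10(32) ≈ 1.50515.
20*log10(||x||/||e||) ≈ 20*1.50515 = 30.103.
floor(30.103) = 30.

30


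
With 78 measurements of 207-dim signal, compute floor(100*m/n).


100*m/n = 100*78/207 ≈ 37.6812.
floor = 37.

37


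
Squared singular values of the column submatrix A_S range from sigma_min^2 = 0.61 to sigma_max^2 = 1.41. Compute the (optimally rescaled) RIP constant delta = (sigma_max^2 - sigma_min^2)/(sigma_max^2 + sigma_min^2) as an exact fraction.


lambda_max - lambda_min = 1.41 - 0.61 = 0.80.
lambda_max + lambda_min = 1.41 + 0.61 = 2.02.
delta = 0.80/2.02 = 80/202 = 40/101.

40/101


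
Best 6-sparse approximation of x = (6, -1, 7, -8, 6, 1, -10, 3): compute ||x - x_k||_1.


Sorted |x_i| descending: [10, 8, 7, 6, 6, 3, 1, 1]
Keep top 6: [10, 8, 7, 6, 6, 3]
Tail entries: [1, 1]
L1 error = sum of tail = 2.

2


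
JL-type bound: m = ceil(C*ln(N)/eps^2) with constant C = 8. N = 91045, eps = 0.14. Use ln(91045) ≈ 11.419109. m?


ln(91045) ≈ 11.419109.
eps^2 = 0.14^2 = 0.0196.
C*ln(N)/eps^2 ≈ 8*11.419109/0.0196 ≈ 4660.8608.
m = ceil(4660.8608) = 4661.

4661


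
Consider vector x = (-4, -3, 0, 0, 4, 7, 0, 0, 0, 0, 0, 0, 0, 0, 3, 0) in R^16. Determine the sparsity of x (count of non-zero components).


Non-zero positions: [0, 1, 4, 5, 14].
Sparsity = 5.

5


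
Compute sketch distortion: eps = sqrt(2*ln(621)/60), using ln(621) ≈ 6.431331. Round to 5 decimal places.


ln(621) ≈ 6.431331.
2*ln(N)/m ≈ 2*6.431331/60 ≈ 0.2143777.
eps = sqrt(0.2143777) ≈ 0.4630094 ≈ 0.46301.

0.46301


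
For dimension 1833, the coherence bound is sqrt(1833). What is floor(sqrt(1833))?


42^2 = 1764 <= 1833 < 1849 = 43^2, so 42 <= sqrt(1833) < 43.
floor(sqrt(1833)) = 42.

42


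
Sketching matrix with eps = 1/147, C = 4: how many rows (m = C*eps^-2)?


1/eps = 147.
(1/eps)^2 = 21609.
m = 4*21609 = 86436.

86436


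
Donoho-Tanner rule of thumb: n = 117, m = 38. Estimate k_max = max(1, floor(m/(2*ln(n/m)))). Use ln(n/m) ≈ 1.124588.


n/m = 117/38.
ln(n/m) ≈ 1.124588.
2*ln(n/m) ≈ 2.249176.
m/(2*ln(n/m)) ≈ 38/2.249176 ≈ 16.8951.
floor = 16.
k_max = max(1, 16) = 16.

16


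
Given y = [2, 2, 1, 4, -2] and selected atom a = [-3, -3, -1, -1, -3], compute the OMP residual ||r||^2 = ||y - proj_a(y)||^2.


a^T a = 29.
a^T y = -11.
coeff = -11/29 = -11/29.
||r||^2 = 720/29.

720/29


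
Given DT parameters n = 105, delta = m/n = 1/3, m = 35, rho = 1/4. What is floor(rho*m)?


m = 1/3*105 = 35.
rho = 1/4.
rho*m = 1/4*35 = 8.75.
k = floor(8.75) = 8.

8


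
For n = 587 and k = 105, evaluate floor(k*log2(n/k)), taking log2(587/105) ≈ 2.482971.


log2(n/k) = log2(587/105) ≈ 2.482971.
k*log2(n/k) ≈ 105*2.482971 = 260.711955.
floor(260.711955) = 260.

260


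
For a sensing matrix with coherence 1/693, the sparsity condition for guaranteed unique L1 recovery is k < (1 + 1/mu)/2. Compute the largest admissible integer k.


1/mu = 693.
1 + 1/mu = 694.
(1 + 1/mu)/2 = 347 is an integer and the inequality is strict, so k_max = 347 - 1 = 346.

346


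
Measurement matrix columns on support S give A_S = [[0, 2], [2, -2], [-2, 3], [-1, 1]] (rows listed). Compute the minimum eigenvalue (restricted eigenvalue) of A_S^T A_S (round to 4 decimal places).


A_S^T A_S = [[9, -11], [-11, 18]].
trace = 27.
det = 41.
disc = trace^2 - 4*det = 729 - 4*41 = 565.
sqrt(565) ≈ 23.769729.
lam_min = (27 - sqrt(565))/2 ≈ (27 - 23.769729)/2 = 1.6151355 ≈ 1.6151.

1.6151


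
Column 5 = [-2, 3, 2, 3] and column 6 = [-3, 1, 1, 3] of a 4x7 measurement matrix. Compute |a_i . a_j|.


Inner product: -2*-3 + 3*1 + 2*1 + 3*3
Products: [6, 3, 2, 9]
Sum = 20.
|dot| = 20.

20


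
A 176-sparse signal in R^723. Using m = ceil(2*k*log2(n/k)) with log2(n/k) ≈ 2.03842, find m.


log2(n/k) = log2(723/176) ≈ 2.03842.
2*k*log2(n/k) ≈ 2*176*2.03842 = 717.52384.
m = ceil(717.52384) = 718.

718


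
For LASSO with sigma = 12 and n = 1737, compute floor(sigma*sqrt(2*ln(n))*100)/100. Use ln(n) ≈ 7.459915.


ln(1737) ≈ 7.459915.
2*ln(n) ≈ 14.91983.
sqrt(2*ln(n)) ≈ sqrt(14.91983) ≈ 3.86262.
lambda ≈ 12*3.86262 = 46.35144.
floor(lambda*100)/100 = 46.35.

46.35


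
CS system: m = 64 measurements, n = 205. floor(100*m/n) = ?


100*m/n = 100*64/205 ≈ 31.2195.
floor = 31.

31


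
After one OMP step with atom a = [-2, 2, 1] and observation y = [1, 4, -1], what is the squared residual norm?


a^T a = 9.
a^T y = 5.
coeff = 5/9 = 5/9.
||r||^2 = 137/9.

137/9


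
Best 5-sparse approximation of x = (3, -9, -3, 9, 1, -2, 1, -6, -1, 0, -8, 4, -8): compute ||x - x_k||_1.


Sorted |x_i| descending: [9, 9, 8, 8, 6, 4, 3, 3, 2, 1, 1, 1, 0]
Keep top 5: [9, 9, 8, 8, 6]
Tail entries: [4, 3, 3, 2, 1, 1, 1, 0]
L1 error = sum of tail = 15.

15


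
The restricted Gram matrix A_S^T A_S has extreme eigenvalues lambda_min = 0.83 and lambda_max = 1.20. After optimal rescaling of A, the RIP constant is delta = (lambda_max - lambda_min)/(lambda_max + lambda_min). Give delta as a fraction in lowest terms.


lambda_max - lambda_min = 1.20 - 0.83 = 0.37.
lambda_max + lambda_min = 1.20 + 0.83 = 2.03.
delta = 0.37/2.03 = 37/203.

37/203


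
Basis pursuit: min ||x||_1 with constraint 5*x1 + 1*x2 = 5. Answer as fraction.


Axis intercepts:
  x1 = 1, x2 = 0: L1 = 1
  x1 = 0, x2 = 5: L1 = 5
x* = (1, 0)
||x*||_1 = 1.

1


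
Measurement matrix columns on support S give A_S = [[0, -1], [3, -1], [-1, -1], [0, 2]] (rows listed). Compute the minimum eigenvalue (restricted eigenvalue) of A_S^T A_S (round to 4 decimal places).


A_S^T A_S = [[10, -2], [-2, 7]].
trace = 17.
det = 66.
disc = trace^2 - 4*det = 289 - 4*66 = 25.
sqrt(25) = 5.
lam_min = (17 - 5)/2 = 6 = 6.0000.

6.0000


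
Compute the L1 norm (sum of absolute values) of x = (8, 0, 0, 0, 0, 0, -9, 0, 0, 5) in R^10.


Non-zero entries: [(0, 8), (6, -9), (9, 5)]
Absolute values: [8, 9, 5]
||x||_1 = sum = 22.

22


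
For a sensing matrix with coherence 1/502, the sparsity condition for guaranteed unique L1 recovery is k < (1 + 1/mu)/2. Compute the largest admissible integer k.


1/mu = 502.
1 + 1/mu = 503.
(1 + 1/mu)/2 = 251.5 is not an integer, so k_max = floor(251.5) = 251.

251


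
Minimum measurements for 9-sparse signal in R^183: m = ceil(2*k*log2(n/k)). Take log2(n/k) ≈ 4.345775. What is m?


log2(n/k) = log2(183/9) ≈ 4.345775.
2*k*log2(n/k) ≈ 2*9*4.345775 = 78.22395.
m = ceil(78.22395) = 79.

79


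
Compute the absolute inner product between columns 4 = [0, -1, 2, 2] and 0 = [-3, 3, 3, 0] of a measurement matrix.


Inner product: 0*-3 + -1*3 + 2*3 + 2*0
Products: [0, -3, 6, 0]
Sum = 3.
|dot| = 3.

3


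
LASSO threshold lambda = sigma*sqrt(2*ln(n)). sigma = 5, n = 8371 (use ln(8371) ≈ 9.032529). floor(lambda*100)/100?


ln(8371) ≈ 9.032529.
2*ln(n) ≈ 18.065058.
sqrt(2*ln(n)) ≈ sqrt(18.065058) ≈ 4.250301.
lambda ≈ 5*4.250301 = 21.251505.
floor(lambda*100)/100 = 21.25.

21.25


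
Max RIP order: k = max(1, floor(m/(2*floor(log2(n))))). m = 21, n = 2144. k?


floor(log2(2144)) = 11.
2*11 = 22.
m/(2*floor(log2(n))) = 21/22 ≈ 0.9545.
floor = 0.
k = max(1, 0) = 1.

1


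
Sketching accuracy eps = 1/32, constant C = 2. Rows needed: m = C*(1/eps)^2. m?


1/eps = 32.
(1/eps)^2 = 1024.
m = 2*1024 = 2048.

2048


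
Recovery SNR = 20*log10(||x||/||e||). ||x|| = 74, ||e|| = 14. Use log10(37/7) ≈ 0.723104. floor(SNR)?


||x||/||e|| = 74/14 = 37/7.
log10(37/7) ≈ 0.723104.
20*log10(||x||/||e||) ≈ 20*0.723104 = 14.46208.
floor(14.46208) = 14.

14


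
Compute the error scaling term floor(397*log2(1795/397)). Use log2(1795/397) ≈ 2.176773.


log2(n/k) = log2(1795/397) ≈ 2.176773.
k*log2(n/k) ≈ 397*2.176773 = 864.178881.
floor(864.178881) = 864.

864


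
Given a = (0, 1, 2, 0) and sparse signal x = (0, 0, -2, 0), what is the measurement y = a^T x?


Non-zero terms: ['2*-2']
Products: [-4]
y = sum = -4.

-4


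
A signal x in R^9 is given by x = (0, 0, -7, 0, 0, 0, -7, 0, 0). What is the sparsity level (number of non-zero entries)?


Non-zero positions: [2, 6].
Sparsity = 2.

2


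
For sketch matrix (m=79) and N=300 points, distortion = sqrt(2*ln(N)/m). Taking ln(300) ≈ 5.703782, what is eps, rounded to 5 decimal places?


ln(300) ≈ 5.703782.
2*ln(N)/m ≈ 2*5.703782/79 ≈ 0.14439954.
eps = sqrt(0.14439954) ≈ 0.3799994 ≈ 0.38000.

0.38000


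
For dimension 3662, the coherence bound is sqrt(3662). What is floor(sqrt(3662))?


60^2 = 3600 <= 3662 < 3721 = 61^2, so 60 <= sqrt(3662) < 61.
floor(sqrt(3662)) = 60.

60


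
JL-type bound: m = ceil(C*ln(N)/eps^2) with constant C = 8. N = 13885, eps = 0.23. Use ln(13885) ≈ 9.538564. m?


ln(13885) ≈ 9.538564.
eps^2 = 0.23^2 = 0.0529.
C*ln(N)/eps^2 ≈ 8*9.538564/0.0529 ≈ 1442.505.
m = ceil(1442.505) = 1443.

1443


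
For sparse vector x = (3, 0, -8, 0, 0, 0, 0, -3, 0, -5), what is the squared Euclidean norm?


Non-zero entries: [(0, 3), (2, -8), (7, -3), (9, -5)]
Squares: [9, 64, 9, 25]
||x||_2^2 = sum = 107.

107


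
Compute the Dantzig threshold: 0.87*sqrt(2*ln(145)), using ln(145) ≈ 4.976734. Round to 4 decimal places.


ln(145) ≈ 4.976734.
2*ln(n) ≈ 9.953468.
sqrt(2*ln(n)) ≈ sqrt(9.953468) ≈ 3.154912.
threshold ≈ 0.87*3.154912 = 2.74477344 ≈ 2.7448.

2.7448


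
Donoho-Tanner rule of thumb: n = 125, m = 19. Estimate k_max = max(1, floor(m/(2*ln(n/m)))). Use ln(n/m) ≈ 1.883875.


n/m = 125/19.
ln(n/m) ≈ 1.883875.
2*ln(n/m) ≈ 3.76775.
m/(2*ln(n/m)) ≈ 19/3.76775 ≈ 5.0428.
floor = 5.
k_max = max(1, 5) = 5.

5


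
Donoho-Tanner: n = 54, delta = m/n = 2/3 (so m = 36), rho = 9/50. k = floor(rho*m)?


m = 2/3*54 = 36.
rho = 9/50.
rho*m = 9/50*36 = 6.48.
k = floor(6.48) = 6.

6


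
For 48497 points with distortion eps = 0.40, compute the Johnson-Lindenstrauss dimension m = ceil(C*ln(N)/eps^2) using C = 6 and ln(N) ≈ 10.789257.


ln(48497) ≈ 10.789257.
eps^2 = 0.40^2 = 0.16.
C*ln(N)/eps^2 ≈ 6*10.789257/0.16 ≈ 404.5971.
m = ceil(404.5971) = 405.

405


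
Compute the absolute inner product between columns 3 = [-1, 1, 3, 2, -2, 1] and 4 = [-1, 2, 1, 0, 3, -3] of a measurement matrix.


Inner product: -1*-1 + 1*2 + 3*1 + 2*0 + -2*3 + 1*-3
Products: [1, 2, 3, 0, -6, -3]
Sum = -3.
|dot| = 3.

3


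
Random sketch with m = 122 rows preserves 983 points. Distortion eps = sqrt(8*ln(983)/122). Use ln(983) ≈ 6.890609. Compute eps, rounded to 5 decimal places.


ln(983) ≈ 6.890609.
8*ln(N)/m ≈ 8*6.890609/122 ≈ 0.45184321.
eps = sqrt(0.45184321) ≈ 0.6721928 ≈ 0.67219.

0.67219


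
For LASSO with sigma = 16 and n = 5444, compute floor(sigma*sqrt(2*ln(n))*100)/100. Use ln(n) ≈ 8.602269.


ln(5444) ≈ 8.602269.
2*ln(n) ≈ 17.204538.
sqrt(2*ln(n)) ≈ sqrt(17.204538) ≈ 4.147835.
lambda ≈ 16*4.147835 = 66.36536.
floor(lambda*100)/100 = 66.36.

66.36


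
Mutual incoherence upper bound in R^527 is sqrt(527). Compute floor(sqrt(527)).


22^2 = 484 <= 527 < 529 = 23^2, so 22 <= sqrt(527) < 23.
floor(sqrt(527)) = 22.

22


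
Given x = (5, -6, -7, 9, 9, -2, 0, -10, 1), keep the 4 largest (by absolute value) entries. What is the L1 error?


Sorted |x_i| descending: [10, 9, 9, 7, 6, 5, 2, 1, 0]
Keep top 4: [10, 9, 9, 7]
Tail entries: [6, 5, 2, 1, 0]
L1 error = sum of tail = 14.

14


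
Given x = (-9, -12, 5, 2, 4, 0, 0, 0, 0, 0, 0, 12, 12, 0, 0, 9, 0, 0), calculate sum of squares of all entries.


Non-zero entries: [(0, -9), (1, -12), (2, 5), (3, 2), (4, 4), (11, 12), (12, 12), (15, 9)]
Squares: [81, 144, 25, 4, 16, 144, 144, 81]
||x||_2^2 = sum = 639.

639


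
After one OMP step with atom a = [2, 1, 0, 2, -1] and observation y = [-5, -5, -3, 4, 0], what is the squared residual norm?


a^T a = 10.
a^T y = -7.
coeff = -7/10 = -7/10.
||r||^2 = 701/10.

701/10


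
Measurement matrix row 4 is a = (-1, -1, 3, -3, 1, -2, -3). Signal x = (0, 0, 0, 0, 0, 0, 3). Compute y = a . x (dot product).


Non-zero terms: ['-3*3']
Products: [-9]
y = sum = -9.

-9


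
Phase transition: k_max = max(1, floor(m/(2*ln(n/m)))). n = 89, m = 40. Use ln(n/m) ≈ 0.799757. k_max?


n/m = 89/40.
ln(n/m) ≈ 0.799757.
2*ln(n/m) ≈ 1.599514.
m/(2*ln(n/m)) ≈ 40/1.599514 ≈ 25.0076.
floor = 25.
k_max = max(1, 25) = 25.

25


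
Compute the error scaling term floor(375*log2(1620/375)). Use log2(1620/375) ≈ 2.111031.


log2(n/k) = log2(1620/375) ≈ 2.111031.
k*log2(n/k) ≈ 375*2.111031 = 791.636625.
floor(791.636625) = 791.

791


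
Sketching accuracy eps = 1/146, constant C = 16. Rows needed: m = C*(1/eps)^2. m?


1/eps = 146.
(1/eps)^2 = 21316.
m = 16*21316 = 341056.

341056


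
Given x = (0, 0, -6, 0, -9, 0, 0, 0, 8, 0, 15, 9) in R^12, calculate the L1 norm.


Non-zero entries: [(2, -6), (4, -9), (8, 8), (10, 15), (11, 9)]
Absolute values: [6, 9, 8, 15, 9]
||x||_1 = sum = 47.

47


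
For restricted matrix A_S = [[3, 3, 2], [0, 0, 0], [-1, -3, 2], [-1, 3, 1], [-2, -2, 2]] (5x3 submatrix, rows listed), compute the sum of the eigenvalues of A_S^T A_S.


Sum of eigenvalues of A_S^T A_S = trace(A_S^T A_S) = sum of squared column norms of A_S.
A_S^T A_S diagonal: [15, 31, 13].
trace = 15 + 31 + 13 = 59.

59


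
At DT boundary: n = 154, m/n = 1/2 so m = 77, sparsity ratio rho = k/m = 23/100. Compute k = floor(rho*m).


m = 1/2*154 = 77.
rho = 23/100.
rho*m = 23/100*77 = 17.71.
k = floor(17.71) = 17.

17


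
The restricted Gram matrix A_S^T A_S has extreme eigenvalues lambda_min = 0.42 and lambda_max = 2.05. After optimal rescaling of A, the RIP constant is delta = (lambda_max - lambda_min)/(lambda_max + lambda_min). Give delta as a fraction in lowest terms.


lambda_max - lambda_min = 2.05 - 0.42 = 1.63.
lambda_max + lambda_min = 2.05 + 0.42 = 2.47.
delta = 1.63/2.47 = 163/247.

163/247


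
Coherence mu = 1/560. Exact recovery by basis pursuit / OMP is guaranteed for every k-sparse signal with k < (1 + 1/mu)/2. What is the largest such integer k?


1/mu = 560.
1 + 1/mu = 561.
(1 + 1/mu)/2 = 280.5 is not an integer, so k_max = floor(280.5) = 280.

280


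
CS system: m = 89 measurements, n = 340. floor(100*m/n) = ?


100*m/n = 100*89/340 ≈ 26.1765.
floor = 26.

26


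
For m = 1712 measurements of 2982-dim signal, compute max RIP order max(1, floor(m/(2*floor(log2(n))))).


floor(log2(2982)) = 11.
2*11 = 22.
m/(2*floor(log2(n))) = 1712/22 ≈ 77.8182.
floor = 77.
k = max(1, 77) = 77.

77


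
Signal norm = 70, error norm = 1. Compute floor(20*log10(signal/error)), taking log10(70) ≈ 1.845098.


||x||/||e|| = 70/1 = 70.
log10(70) ≈ 1.845098.
20*log10(||x||/||e||) ≈ 20*1.845098 = 36.90196.
floor(36.90196) = 36.

36


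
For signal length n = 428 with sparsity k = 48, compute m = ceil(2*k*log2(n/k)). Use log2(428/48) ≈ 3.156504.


log2(n/k) = log2(428/48) ≈ 3.156504.
2*k*log2(n/k) ≈ 2*48*3.156504 = 303.024384.
m = ceil(303.024384) = 304.

304


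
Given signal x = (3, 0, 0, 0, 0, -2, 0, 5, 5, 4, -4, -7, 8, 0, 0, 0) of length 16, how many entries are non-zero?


Non-zero positions: [0, 5, 7, 8, 9, 10, 11, 12].
Sparsity = 8.

8


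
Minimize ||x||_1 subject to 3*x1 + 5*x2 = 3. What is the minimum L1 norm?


Axis intercepts:
  x1 = 1, x2 = 0: L1 = 1
  x1 = 0, x2 = 3/5: L1 = 3/5
x* = (0, 3/5)
||x*||_1 = 3/5.

3/5


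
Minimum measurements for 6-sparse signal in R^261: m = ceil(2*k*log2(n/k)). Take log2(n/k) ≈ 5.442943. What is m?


log2(n/k) = log2(261/6) ≈ 5.442943.
2*k*log2(n/k) ≈ 2*6*5.442943 = 65.315316.
m = ceil(65.315316) = 66.

66


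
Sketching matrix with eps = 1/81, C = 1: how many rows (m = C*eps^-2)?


1/eps = 81.
(1/eps)^2 = 6561.
m = 1*6561 = 6561.

6561


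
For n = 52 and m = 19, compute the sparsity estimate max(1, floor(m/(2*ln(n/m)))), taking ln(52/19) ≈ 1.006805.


n/m = 52/19.
ln(n/m) ≈ 1.006805.
2*ln(n/m) ≈ 2.01361.
m/(2*ln(n/m)) ≈ 19/2.01361 ≈ 9.4358.
floor = 9.
k_max = max(1, 9) = 9.

9


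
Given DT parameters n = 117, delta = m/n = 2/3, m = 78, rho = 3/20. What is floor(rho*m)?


m = 2/3*117 = 78.
rho = 3/20.
rho*m = 3/20*78 = 11.7.
k = floor(11.7) = 11.

11


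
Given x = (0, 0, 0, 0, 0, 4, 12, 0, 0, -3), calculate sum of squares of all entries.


Non-zero entries: [(5, 4), (6, 12), (9, -3)]
Squares: [16, 144, 9]
||x||_2^2 = sum = 169.

169


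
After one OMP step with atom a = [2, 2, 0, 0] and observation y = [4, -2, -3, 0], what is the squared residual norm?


a^T a = 8.
a^T y = 4.
coeff = 4/8 = 1/2.
||r||^2 = 27.

27


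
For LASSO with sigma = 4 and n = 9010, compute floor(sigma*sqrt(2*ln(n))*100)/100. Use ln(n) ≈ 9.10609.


ln(9010) ≈ 9.10609.
2*ln(n) ≈ 18.21218.
sqrt(2*ln(n)) ≈ sqrt(18.21218) ≈ 4.267573.
lambda ≈ 4*4.267573 = 17.070292.
floor(lambda*100)/100 = 17.07.

17.07


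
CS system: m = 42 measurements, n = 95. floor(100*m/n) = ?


100*m/n = 100*42/95 ≈ 44.2105.
floor = 44.

44


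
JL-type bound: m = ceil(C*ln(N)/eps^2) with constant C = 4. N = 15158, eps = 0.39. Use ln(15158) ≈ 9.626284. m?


ln(15158) ≈ 9.626284.
eps^2 = 0.39^2 = 0.1521.
C*ln(N)/eps^2 ≈ 4*9.626284/0.1521 ≈ 253.1567.
m = ceil(253.1567) = 254.

254


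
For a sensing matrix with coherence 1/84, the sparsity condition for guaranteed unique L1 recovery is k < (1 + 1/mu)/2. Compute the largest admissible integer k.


1/mu = 84.
1 + 1/mu = 85.
(1 + 1/mu)/2 = 42.5 is not an integer, so k_max = floor(42.5) = 42.

42


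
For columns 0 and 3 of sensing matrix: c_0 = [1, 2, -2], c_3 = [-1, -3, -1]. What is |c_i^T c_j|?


Inner product: 1*-1 + 2*-3 + -2*-1
Products: [-1, -6, 2]
Sum = -5.
|dot| = 5.

5


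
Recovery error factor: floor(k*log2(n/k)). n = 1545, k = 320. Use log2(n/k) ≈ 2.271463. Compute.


log2(n/k) = log2(1545/320) ≈ 2.271463.
k*log2(n/k) ≈ 320*2.271463 = 726.86816.
floor(726.86816) = 726.

726


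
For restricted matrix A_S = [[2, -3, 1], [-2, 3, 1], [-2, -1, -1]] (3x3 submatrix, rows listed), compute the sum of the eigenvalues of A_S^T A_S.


Sum of eigenvalues of A_S^T A_S = trace(A_S^T A_S) = sum of squared column norms of A_S.
A_S^T A_S diagonal: [12, 19, 3].
trace = 12 + 19 + 3 = 34.

34


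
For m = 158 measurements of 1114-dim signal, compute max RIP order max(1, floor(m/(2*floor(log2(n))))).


floor(log2(1114)) = 10.
2*10 = 20.
m/(2*floor(log2(n))) = 158/20 ≈ 7.9.
floor = 7.
k = max(1, 7) = 7.

7


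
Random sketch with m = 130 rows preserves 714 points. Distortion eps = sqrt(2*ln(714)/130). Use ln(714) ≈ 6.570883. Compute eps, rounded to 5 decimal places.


ln(714) ≈ 6.570883.
2*ln(N)/m ≈ 2*6.570883/130 ≈ 0.10109051.
eps = sqrt(0.10109051) ≈ 0.3179473 ≈ 0.31795.

0.31795


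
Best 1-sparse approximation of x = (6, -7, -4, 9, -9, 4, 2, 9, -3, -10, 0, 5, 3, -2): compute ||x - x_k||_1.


Sorted |x_i| descending: [10, 9, 9, 9, 7, 6, 5, 4, 4, 3, 3, 2, 2, 0]
Keep top 1: [10]
Tail entries: [9, 9, 9, 7, 6, 5, 4, 4, 3, 3, 2, 2, 0]
L1 error = sum of tail = 63.

63


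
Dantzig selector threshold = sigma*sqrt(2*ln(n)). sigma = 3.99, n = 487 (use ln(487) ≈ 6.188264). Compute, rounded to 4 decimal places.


ln(487) ≈ 6.188264.
2*ln(n) ≈ 12.376528.
sqrt(2*ln(n)) ≈ sqrt(12.376528) ≈ 3.518029.
threshold ≈ 3.99*3.518029 = 14.03693571 ≈ 14.0369.

14.0369


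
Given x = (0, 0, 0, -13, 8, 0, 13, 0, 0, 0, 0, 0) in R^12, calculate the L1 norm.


Non-zero entries: [(3, -13), (4, 8), (6, 13)]
Absolute values: [13, 8, 13]
||x||_1 = sum = 34.

34


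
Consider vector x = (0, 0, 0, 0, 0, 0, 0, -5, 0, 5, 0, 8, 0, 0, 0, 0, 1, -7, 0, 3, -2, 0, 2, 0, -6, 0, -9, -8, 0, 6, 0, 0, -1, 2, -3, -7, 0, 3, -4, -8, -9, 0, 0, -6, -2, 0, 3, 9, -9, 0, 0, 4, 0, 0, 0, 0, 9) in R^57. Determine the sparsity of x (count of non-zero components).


Non-zero positions: [7, 9, 11, 16, 17, 19, 20, 22, 24, 26, 27, 29, 32, 33, 34, 35, 37, 38, 39, 40, 43, 44, 46, 47, 48, 51, 56].
Sparsity = 27.

27


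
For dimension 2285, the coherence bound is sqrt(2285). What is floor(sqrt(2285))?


47^2 = 2209 <= 2285 < 2304 = 48^2, so 47 <= sqrt(2285) < 48.
floor(sqrt(2285)) = 47.

47


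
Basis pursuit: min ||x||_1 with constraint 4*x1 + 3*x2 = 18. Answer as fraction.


Axis intercepts:
  x1 = 9/2, x2 = 0: L1 = 9/2
  x1 = 0, x2 = 6: L1 = 6
x* = (9/2, 0)
||x*||_1 = 9/2.

9/2


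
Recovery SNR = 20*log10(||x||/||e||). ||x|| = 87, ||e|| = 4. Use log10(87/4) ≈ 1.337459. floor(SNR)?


||x||/||e|| = 87/4.
log10(87/4) ≈ 1.337459.
20*log10(||x||/||e||) ≈ 20*1.337459 = 26.74918.
floor(26.74918) = 26.

26


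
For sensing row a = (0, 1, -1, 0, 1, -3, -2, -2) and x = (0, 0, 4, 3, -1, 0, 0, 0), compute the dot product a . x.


Non-zero terms: ['-1*4', '0*3', '1*-1']
Products: [-4, 0, -1]
y = sum = -5.

-5


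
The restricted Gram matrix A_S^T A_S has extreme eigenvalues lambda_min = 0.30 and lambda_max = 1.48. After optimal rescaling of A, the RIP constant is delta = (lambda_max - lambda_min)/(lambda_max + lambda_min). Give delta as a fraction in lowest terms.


lambda_max - lambda_min = 1.48 - 0.30 = 1.18.
lambda_max + lambda_min = 1.48 + 0.30 = 1.78.
delta = 1.18/1.78 = 118/178 = 59/89.

59/89


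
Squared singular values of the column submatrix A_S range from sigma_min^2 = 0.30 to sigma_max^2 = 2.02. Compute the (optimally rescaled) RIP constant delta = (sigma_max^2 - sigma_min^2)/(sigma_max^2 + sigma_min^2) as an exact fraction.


lambda_max - lambda_min = 2.02 - 0.30 = 1.72.
lambda_max + lambda_min = 2.02 + 0.30 = 2.32.
delta = 1.72/2.32 = 172/232 = 43/58.

43/58


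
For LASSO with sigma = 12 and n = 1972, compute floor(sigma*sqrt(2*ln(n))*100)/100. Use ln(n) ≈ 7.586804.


ln(1972) ≈ 7.586804.
2*ln(n) ≈ 15.173608.
sqrt(2*ln(n)) ≈ sqrt(15.173608) ≈ 3.895332.
lambda ≈ 12*3.895332 = 46.743984.
floor(lambda*100)/100 = 46.74.

46.74


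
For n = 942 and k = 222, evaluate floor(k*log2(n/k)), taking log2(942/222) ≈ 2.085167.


log2(n/k) = log2(942/222) ≈ 2.085167.
k*log2(n/k) ≈ 222*2.085167 = 462.907074.
floor(462.907074) = 462.

462


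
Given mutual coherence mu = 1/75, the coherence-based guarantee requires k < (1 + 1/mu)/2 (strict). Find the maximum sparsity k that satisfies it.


1/mu = 75.
1 + 1/mu = 76.
(1 + 1/mu)/2 = 38 is an integer and the inequality is strict, so k_max = 38 - 1 = 37.

37


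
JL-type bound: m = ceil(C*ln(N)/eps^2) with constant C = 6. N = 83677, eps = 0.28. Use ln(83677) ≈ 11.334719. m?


ln(83677) ≈ 11.334719.
eps^2 = 0.28^2 = 0.0784.
C*ln(N)/eps^2 ≈ 6*11.334719/0.0784 ≈ 867.453.
m = ceil(867.453) = 868.

868


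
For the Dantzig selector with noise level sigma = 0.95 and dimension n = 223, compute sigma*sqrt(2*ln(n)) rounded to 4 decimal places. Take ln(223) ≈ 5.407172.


ln(223) ≈ 5.407172.
2*ln(n) ≈ 10.814344.
sqrt(2*ln(n)) ≈ sqrt(10.814344) ≈ 3.288517.
threshold ≈ 0.95*3.288517 = 3.12409115 ≈ 3.1241.

3.1241
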